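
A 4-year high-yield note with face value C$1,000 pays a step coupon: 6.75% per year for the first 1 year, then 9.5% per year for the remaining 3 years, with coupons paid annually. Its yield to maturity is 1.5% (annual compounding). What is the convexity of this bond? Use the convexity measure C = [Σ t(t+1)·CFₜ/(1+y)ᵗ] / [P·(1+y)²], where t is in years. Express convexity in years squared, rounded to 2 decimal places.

16.98

With y = 0.015:
  t   CF        PV=CF/(1+0.015)^t    t·PV        t(t+1)·PV
  1        67.50        66.5025        66.5025         133.0049
  2        95.00        92.2129       184.4257         553.2772
  3        95.00        90.8501       272.5503       1,090.2014
  4     1,095.00     1,031.6917     4,126.7669      20,633.8346
  Σ                  1,281.2572     4,650.2455      22,410.3181
P = 1,281.2572.
Convexity = Σ t(t+1)·PV / [P·(1+y)²] = 22,410.3181 / (1,281.2572 × 1.030225) = 16.97773.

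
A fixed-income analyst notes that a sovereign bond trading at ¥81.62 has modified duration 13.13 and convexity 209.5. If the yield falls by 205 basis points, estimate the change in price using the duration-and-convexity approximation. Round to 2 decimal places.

+¥25.56

Duration effect: -D_mod·Δy = -13.13 × (-0.0205) = +0.269165
Convexity effect: ½·C·(Δy)² = 0.5 × 209.5 × (-0.0205)² = +0.0440211875
ΔP/P ≈ +0.269165 + 0.0440211875 = +0.3131861875
ΔP ≈ 81.62 × (+0.3131861875) = +25.56225662375.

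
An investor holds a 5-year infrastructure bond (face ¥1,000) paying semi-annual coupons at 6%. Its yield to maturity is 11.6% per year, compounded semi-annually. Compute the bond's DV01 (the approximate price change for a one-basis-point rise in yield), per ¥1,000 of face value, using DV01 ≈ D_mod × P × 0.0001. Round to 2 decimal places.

¥0.32

Periodic yield y = 0.058.
  t   CF        PV=CF/(1+0.058)^t    t·PV
  1        30.00        28.3554        28.3554
  2        30.00        26.8009        53.6019
  3        30.00        25.3317        75.9951
  4        30.00        23.9430        95.7720
  5        30.00        22.6304       113.1522
  6        30.00        21.3898       128.3390
  7        30.00        20.2172       141.5206
  8        30.00        19.1089       152.8713
  9        30.00        18.0614       162.5522
  10    1,030.00       586.1119     5,861.1191
  Σ                    791.9507     6,813.2786
P = 791.9507; D_Mac = 8.60316 half-year periods = 4.30158 yrs; D_mod = 4.06577 yrs.
DV01 ≈ 4.06577 × 791.9507 × 0.0001 = 0.321989.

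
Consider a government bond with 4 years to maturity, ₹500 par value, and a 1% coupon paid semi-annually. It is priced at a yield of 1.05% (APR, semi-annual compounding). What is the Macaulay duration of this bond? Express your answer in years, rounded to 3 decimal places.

Periodic yield y = 0.00525. Discount each cash flow and weight by its period:
  t   CF        PV=CF/(1+0.00525)^t    t·PV
  1         2.50         2.4869         2.4869
  2         2.50         2.4740         4.9479
  3         2.50         2.4610         7.3831
  4         2.50         2.4482         9.7927
  5         2.50         2.4354        12.1770
  6         2.50         2.4227        14.5361
  7         2.50         2.4100        16.8702
  8       502.50       481.8850     3,855.0800
  Σ                    499.0232     3,923.2739
Price P = Σ PV = 499.0232.
Macaulay duration = Σ(t·PV) / P = 3,923.2739 / 499.0232 = 7.86191 half-year periods.
In years: 7.86191 / 2 = 3.93095 years.

3.931 years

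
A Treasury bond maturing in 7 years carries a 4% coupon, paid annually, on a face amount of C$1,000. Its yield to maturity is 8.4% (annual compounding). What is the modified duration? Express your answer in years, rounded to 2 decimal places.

Periodic yield y = 0.084. First find Macaulay duration:
  t   CF        PV=CF/(1+0.084)^t    t·PV
  1        40.00        36.9004        36.9004
  2        40.00        34.0409        68.0819
  3        40.00        31.4031        94.2092
  4        40.00        28.9696       115.8785
  5        40.00        26.7247       133.6237
  6        40.00        24.6538       147.9229
  7     1,040.00       591.3279     4,139.2952
  Σ                    774.0205     4,735.9119
P = 774.0205; Macaulay duration = 4,735.9119 / 774.0205 = 6.11859 years.
Modified duration = D_Mac / (1 + y) = 6.11859 / 1.084 = 5.64445 years.

5.64 years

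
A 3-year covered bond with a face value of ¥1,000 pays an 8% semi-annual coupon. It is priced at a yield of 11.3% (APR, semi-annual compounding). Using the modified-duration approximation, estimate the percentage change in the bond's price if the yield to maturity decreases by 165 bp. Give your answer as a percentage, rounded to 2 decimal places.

+4.24%

Periodic yield y = 0.0565. Modified duration first:
  t   CF        PV=CF/(1+0.0565)^t    t·PV
  1        40.00        37.8609        37.8609
  2        40.00        35.8361        71.6722
  3        40.00        33.9197       101.7590
  4        40.00        32.1057       128.4228
  5        40.00        30.3887       151.9436
  6     1,040.00       747.8532     4,487.1189
  Σ                    917.9642     4,978.7774
P = 917.9642; D_Mac = 5.42372 half-year periods = 2.71186 yrs; D_mod = 2.71186/(1+0.0565) = 2.56683 yrs.
ΔP/P ≈ -D_mod · Δy = -2.56683 × (-0.0165) = +0.042353 = +4.2353%.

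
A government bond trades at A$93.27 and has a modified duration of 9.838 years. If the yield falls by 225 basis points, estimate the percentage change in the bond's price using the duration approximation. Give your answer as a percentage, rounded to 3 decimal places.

Duration approximation: ΔP/P ≈ -D_mod · Δy = -9.838 × (-0.0225) = +0.221355.
As a percentage: +22.1355%.

+22.136%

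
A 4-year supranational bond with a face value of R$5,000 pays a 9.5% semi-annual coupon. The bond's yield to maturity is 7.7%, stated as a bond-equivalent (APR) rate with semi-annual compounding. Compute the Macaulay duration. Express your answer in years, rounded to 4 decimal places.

Periodic yield y = 0.0385. Discount each cash flow and weight by its period:
  t   CF        PV=CF/(1+0.0385)^t    t·PV
  1       237.50       228.6952       228.6952
  2       237.50       220.2169       440.4338
  3       237.50       212.0528       636.1585
  4       237.50       204.1915       816.7659
  5       237.50       196.6215       983.1077
  6       237.50       189.3323     1,135.9935
  7       237.50       182.3132     1,276.1924
  8     5,237.50     3,871.4355    30,971.4841
  Σ                  5,304.8590    36,488.8312
Price P = Σ PV = 5,304.8590.
Macaulay duration = Σ(t·PV) / P = 36,488.8312 / 5,304.8590 = 6.87838 half-year periods.
In years: 6.87838 / 2 = 3.43919 years.

3.4392 years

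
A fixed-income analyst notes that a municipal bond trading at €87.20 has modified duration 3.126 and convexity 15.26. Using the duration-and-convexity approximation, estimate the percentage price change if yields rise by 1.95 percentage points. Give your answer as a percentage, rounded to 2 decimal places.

-5.81%

Duration effect: -D_mod·Δy = -3.126 × (+0.0195) = -0.060957
Convexity effect: ½·C·(Δy)² = 0.5 × 15.26 × (0.0195)² = +0.0029013075
ΔP/P ≈ -0.060957 + 0.0029013075 = -0.0580556925
= -5.80556925%.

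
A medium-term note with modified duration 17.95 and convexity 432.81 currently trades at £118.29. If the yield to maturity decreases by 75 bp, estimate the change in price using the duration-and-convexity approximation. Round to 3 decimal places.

Duration effect: -D_mod·Δy = -17.95 × (-0.0075) = +0.134625
Convexity effect: ½·C·(Δy)² = 0.5 × 432.81 × (-0.0075)² = +0.01217278125
ΔP/P ≈ +0.134625 + 0.01217278125 = +0.14679778125
ΔP ≈ 118.29 × (+0.14679778125) = +17.3647095440625.

+£17.365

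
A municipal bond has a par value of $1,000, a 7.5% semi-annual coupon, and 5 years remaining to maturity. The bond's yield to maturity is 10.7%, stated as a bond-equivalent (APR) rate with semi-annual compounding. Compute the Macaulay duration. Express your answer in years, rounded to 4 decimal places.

Periodic yield y = 0.0535. Discount each cash flow and weight by its period:
  t   CF        PV=CF/(1+0.0535)^t    t·PV
  1        37.50        35.5956        35.5956
  2        37.50        33.7880        67.5760
  3        37.50        32.0721        96.2164
  4        37.50        30.4434       121.7736
  5        37.50        28.8974       144.4869
  6        37.50        27.4299       164.5793
  7        37.50        26.0369       182.2584
  8        37.50        24.7147       197.7174
  9        37.50        23.4596       211.1363
  10    1,037.50       616.0879     6,160.8794
  Σ                    878.5255     7,382.2193
Price P = Σ PV = 878.5255.
Macaulay duration = Σ(t·PV) / P = 7,382.2193 / 878.5255 = 8.40297 half-year periods.
In years: 8.40297 / 2 = 4.20148 years.

4.2015 years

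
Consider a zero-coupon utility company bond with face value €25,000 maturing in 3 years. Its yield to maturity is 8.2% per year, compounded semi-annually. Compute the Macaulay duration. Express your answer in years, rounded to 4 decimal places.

A zero-coupon bond has a single cash flow at maturity, so its Macaulay duration equals its maturity: 3 years.
(Equivalently: 6 semi-annual periods ÷ 2 = 3 years.)

3.0000 years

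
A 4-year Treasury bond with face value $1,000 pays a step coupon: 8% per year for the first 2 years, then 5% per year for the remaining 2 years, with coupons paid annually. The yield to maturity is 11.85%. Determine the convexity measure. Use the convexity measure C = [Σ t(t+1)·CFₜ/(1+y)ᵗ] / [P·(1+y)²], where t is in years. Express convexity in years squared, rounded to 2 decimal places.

With y = 0.1185:
  t   CF        PV=CF/(1+0.1185)^t    t·PV        t(t+1)·PV
  1        80.00        71.5244        71.5244         143.0487
  2        80.00        63.9467       127.8934         383.6801
  3        50.00        35.7324       107.1972         428.7887
  4     1,050.00       670.8808     2,683.5231      13,417.6155
  Σ                    842.0842     2,990.1380      14,373.1329
P = 842.0842.
Convexity = Σ t(t+1)·PV / [P·(1+y)²] = 14,373.1329 / (842.0842 × 1.251042) = 13.64344.

13.64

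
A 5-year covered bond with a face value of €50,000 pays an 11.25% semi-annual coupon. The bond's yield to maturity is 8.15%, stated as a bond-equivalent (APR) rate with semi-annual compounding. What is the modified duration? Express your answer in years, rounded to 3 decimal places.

Periodic yield y = 0.04075. First find Macaulay duration:
  t   CF        PV=CF/(1+0.04075)^t    t·PV
  1     2,812.50     2,702.3781     2,702.3781
  2     2,812.50     2,596.5679     5,193.1359
  3     2,812.50     2,494.9007     7,484.7022
  4     2,812.50     2,397.2143     9,588.8570
  5     2,812.50     2,303.3526    11,516.7632
  6     2,812.50     2,213.1661    13,278.9967
  7     2,812.50     2,126.5108    14,885.5757
  8     2,812.50     2,043.2484    16,345.9875
  9     2,812.50     1,963.2462    17,669.2154
  10   52,812.50    35,421.9553   354,219.5530
  Σ                 56,262.5405   452,885.1647
P = 56,262.5405; Macaulay duration = 452,885.1647 / 56,262.5405 = 8.04950 half-year periods = 4.02475 years.
Modified duration = D_Mac / (1 + y) = 4.02475 / 1.04075 = 3.86716 years.

3.867 years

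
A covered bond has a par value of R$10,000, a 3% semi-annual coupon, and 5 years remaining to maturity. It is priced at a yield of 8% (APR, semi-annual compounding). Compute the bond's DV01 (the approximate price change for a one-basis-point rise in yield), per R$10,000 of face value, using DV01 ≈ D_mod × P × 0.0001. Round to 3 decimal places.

R$3.551

Periodic yield y = 0.04.
  t   CF        PV=CF/(1+0.04)^t    t·PV
  1       150.00       144.2308       144.2308
  2       150.00       138.6834       277.3669
  3       150.00       133.3495       400.0484
  4       150.00       128.2206       512.8825
  5       150.00       123.2891       616.4453
  6       150.00       118.5472       711.2831
  7       150.00       113.9877       797.9137
  8       150.00       109.6035       876.8282
  9       150.00       105.3880       948.4921
  10   10,150.00     6,856.9763    68,569.7631
  Σ                  7,972.2761    73,855.2541
P = 7,972.2761; D_Mac = 9.26401 half-year periods = 4.63201 yrs; D_mod = 4.45385 yrs.
DV01 ≈ 4.45385 × 7,972.2761 × 0.0001 = 3.550733.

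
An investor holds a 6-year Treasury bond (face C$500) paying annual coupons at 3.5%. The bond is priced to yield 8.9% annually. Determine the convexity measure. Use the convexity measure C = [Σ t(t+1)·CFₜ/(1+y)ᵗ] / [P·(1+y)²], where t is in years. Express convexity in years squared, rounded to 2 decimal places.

30.98

With y = 0.089:
  t   CF        PV=CF/(1+0.089)^t    t·PV        t(t+1)·PV
  1        17.50        16.0698        16.0698          32.1396
  2        17.50        14.7565        29.5129          88.5388
  3        17.50        13.5505        40.6514         162.6057
  4        17.50        12.4430        49.7722         248.8608
  5        17.50        11.4261        57.1306         342.7835
  6       517.50       310.2724     1,861.6341      13,031.4387
  Σ                    378.5182     2,054.7710      13,906.3670
P = 378.5182.
Convexity = Σ t(t+1)·PV / [P·(1+y)²] = 13,906.3670 / (378.5182 × 1.185921) = 30.97927.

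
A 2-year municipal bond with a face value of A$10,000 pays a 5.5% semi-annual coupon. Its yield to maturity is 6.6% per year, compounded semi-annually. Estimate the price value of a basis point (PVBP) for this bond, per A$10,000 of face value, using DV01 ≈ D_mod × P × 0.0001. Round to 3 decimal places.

A$1.821

Periodic yield y = 0.033.
  t   CF        PV=CF/(1+0.033)^t    t·PV
  1       275.00       266.2149       266.2149
  2       275.00       257.7105       515.4209
  3       275.00       249.4777       748.4331
  4    10,275.00     9,023.6147    36,094.4589
  Σ                  9,797.0178    37,624.5278
P = 9,797.0178; D_Mac = 3.84041 half-year periods = 1.92020 yrs; D_mod = 1.85886 yrs.
DV01 ≈ 1.85886 × 9,797.0178 × 0.0001 = 1.821129.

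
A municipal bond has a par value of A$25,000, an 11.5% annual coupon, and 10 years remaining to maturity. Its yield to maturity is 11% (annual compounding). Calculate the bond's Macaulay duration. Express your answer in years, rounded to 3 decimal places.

Periodic yield y = 0.11. Discount each cash flow and weight by its year:
  t   CF        PV=CF/(1+0.11)^t    t·PV
  1     2,875.00     2,590.0901     2,590.0901
  2     2,875.00     2,333.4145     4,666.8290
  3     2,875.00     2,102.1752     6,306.5257
  4     2,875.00     1,893.8516     7,575.4062
  5     2,875.00     1,706.1726     8,530.8628
  6     2,875.00     1,537.0924     9,222.5544
  7     2,875.00     1,384.7679     9,693.3755
  8     2,875.00     1,247.5387     9,980.3094
  9     2,875.00     1,123.9087    10,115.1785
  10   27,875.00     9,817.1423    98,171.4235
  Σ                 25,736.1540   166,852.5551
Price P = Σ PV = 25,736.1540.
Macaulay duration = Σ(t·PV) / P = 166,852.5551 / 25,736.1540 = 6.48320 years.

6.483 years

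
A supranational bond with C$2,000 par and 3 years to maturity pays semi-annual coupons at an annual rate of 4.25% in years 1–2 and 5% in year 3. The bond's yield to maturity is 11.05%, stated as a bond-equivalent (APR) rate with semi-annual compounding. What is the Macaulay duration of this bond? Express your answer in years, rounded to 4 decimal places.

Periodic yield y = 0.05525. Discount each cash flow and weight by its period:
  t   CF        PV=CF/(1+0.05525)^t    t·PV
  1        42.50        40.2748        40.2748
  2        42.50        38.1661        76.3323
  3        42.50        36.1679       108.5036
  4        42.50        34.2742       137.0969
  5        50.00        38.2114       191.0571
  6     2,050.00     1,484.6418     8,907.8510
  Σ                  1,671.7363     9,461.1157
Price P = Σ PV = 1,671.7363.
Macaulay duration = Σ(t·PV) / P = 9,461.1157 / 1,671.7363 = 5.65945 half-year periods.
In years: 5.65945 / 2 = 2.82973 years.

2.8297 years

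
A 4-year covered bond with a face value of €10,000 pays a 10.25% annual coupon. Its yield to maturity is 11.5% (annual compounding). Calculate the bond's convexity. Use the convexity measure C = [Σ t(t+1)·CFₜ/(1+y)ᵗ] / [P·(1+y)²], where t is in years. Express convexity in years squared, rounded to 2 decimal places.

13.24

With y = 0.115:
  t   CF        PV=CF/(1+0.115)^t    t·PV        t(t+1)·PV
  1     1,025.00       919.2825       919.2825       1,838.5650
  2     1,025.00       824.4686     1,648.9372       4,946.8117
  3     1,025.00       739.4337     2,218.3012       8,873.2049
  4    11,025.00     7,133.1134    28,532.4536     142,662.2681
  Σ                  9,616.2983    33,318.9746     158,320.8497
P = 9,616.2983.
Convexity = Σ t(t+1)·PV / [P·(1+y)²] = 158,320.8497 / (9,616.2983 × 1.243225) = 13.24282.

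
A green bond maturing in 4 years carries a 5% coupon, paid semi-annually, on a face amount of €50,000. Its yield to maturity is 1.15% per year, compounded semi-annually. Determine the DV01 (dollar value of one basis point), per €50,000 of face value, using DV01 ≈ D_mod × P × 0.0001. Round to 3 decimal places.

€21.160

Periodic yield y = 0.00575.
  t   CF        PV=CF/(1+0.00575)^t    t·PV
  1     1,250.00     1,242.8536     1,242.8536
  2     1,250.00     1,235.7480     2,471.4961
  3     1,250.00     1,228.6831     3,686.0493
  4     1,250.00     1,221.6586     4,886.6343
  5     1,250.00     1,214.6742     6,073.3710
  6     1,250.00     1,207.7298     7,246.3785
  7     1,250.00     1,200.8250     8,405.7751
  8    51,250.00    48,952.3494   391,618.7950
  Σ                 57,504.5217   425,631.3529
P = 57,504.5217; D_Mac = 7.40170 half-year periods = 3.70085 yrs; D_mod = 3.67969 yrs.
DV01 ≈ 3.67969 × 57,504.5217 × 0.0001 = 21.159898.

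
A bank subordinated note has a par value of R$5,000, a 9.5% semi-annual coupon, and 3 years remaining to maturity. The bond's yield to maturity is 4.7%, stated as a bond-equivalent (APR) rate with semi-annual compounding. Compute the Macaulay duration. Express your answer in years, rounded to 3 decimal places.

Periodic yield y = 0.0235. Discount each cash flow and weight by its period:
  t   CF        PV=CF/(1+0.0235)^t    t·PV
  1       237.50       232.0469       232.0469
  2       237.50       226.7190       453.4380
  3       237.50       221.5134       664.5403
  4       237.50       216.4274       865.7096
  5       237.50       211.4581     1,057.2906
  6     5,237.50     4,556.1389    27,336.8333
  Σ                  5,664.3037    30,609.8587
Price P = Σ PV = 5,664.3037.
Macaulay duration = Σ(t·PV) / P = 30,609.8587 / 5,664.3037 = 5.40399 half-year periods.
In years: 5.40399 / 2 = 2.70200 years.

2.702 years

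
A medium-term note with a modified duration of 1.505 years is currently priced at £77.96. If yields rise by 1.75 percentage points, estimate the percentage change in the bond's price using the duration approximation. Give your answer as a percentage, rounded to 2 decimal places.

Duration approximation: ΔP/P ≈ -D_mod · Δy = -1.505 × (+0.0175) = -0.0263375.
As a percentage: -2.63375%.

-2.63%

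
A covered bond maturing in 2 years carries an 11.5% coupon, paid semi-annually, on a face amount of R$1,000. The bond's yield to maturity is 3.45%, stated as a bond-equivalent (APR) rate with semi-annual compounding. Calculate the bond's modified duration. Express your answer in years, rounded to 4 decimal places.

Periodic yield y = 0.01725. First find Macaulay duration:
  t   CF        PV=CF/(1+0.01725)^t    t·PV
  1        57.50        56.5249        56.5249
  2        57.50        55.5664       111.1328
  3        57.50        54.6242       163.8725
  4     1,057.50       987.5739     3,950.2954
  Σ                  1,154.2894     4,281.8257
P = 1,154.2894; Macaulay duration = 4,281.8257 / 1,154.2894 = 3.70949 half-year periods = 1.85475 years.
Modified duration = D_Mac / (1 + y) = 1.85475 / 1.01725 = 1.82329 years.

1.8233 years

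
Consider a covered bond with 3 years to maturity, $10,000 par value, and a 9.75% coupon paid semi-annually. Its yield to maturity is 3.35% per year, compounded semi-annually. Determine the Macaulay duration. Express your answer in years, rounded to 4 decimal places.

2.7022 years

Periodic yield y = 0.01675. Discount each cash flow and weight by its period:
  t   CF        PV=CF/(1+0.01675)^t    t·PV
  1       487.50       479.4689       479.4689
  2       487.50       471.5701       943.1402
  3       487.50       463.8014     1,391.4043
  4       487.50       456.1607     1,824.6429
  5       487.50       448.6459     2,243.2296
  6    10,487.50     9,492.6373    56,955.8238
  Σ                 11,812.2844    63,837.7096
Price P = Σ PV = 11,812.2844.
Macaulay duration = Σ(t·PV) / P = 63,837.7096 / 11,812.2844 = 5.40435 half-year periods.
In years: 5.40435 / 2 = 2.70217 years.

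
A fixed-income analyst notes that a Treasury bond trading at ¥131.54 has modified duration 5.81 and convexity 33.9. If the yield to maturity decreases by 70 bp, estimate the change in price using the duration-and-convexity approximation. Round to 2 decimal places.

Duration effect: -D_mod·Δy = -5.81 × (-0.007) = +0.040670
Convexity effect: ½·C·(Δy)² = 0.5 × 33.9 × (-0.007)² = +0.00083055
ΔP/P ≈ +0.040670 + 0.00083055 = +0.04150055
ΔP ≈ 131.54 × (+0.04150055) = +5.458982347.

+¥5.46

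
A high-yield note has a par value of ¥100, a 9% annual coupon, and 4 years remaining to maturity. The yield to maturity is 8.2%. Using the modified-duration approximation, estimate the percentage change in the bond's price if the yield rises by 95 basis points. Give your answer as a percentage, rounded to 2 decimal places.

Periodic yield y = 0.082. Modified duration first:
  t   CF        PV=CF/(1+0.082)^t    t·PV
  1         9.00         8.3179         8.3179
  2         9.00         7.6876        15.3751
  3         9.00         7.1049        21.3148
  4       109.00        79.5275       318.1101
  Σ                    102.6379       363.1180
P = 102.6379; D_Mac = 3.53785 yrs; D_mod = 3.53785/(1+0.082) = 3.26973 yrs.
ΔP/P ≈ -D_mod · Δy = -3.26973 × (+0.0095) = -0.031062 = -3.1062%.

-3.11%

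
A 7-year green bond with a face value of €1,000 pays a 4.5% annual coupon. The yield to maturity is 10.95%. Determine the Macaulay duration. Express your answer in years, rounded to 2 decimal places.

Periodic yield y = 0.1095. Discount each cash flow and weight by its year:
  t   CF        PV=CF/(1+0.1095)^t    t·PV
  1        45.00        40.5588        40.5588
  2        45.00        36.5559        73.1119
  3        45.00        32.9481        98.8443
  4        45.00        29.6964       118.7855
  5        45.00        26.7655       133.8277
  6        45.00        24.1240       144.7438
  7     1,045.00       504.9230     3,534.4609
  Σ                    695.5717     4,144.3329
Price P = Σ PV = 695.5717.
Macaulay duration = Σ(t·PV) / P = 4,144.3329 / 695.5717 = 5.95817 years.

5.96 years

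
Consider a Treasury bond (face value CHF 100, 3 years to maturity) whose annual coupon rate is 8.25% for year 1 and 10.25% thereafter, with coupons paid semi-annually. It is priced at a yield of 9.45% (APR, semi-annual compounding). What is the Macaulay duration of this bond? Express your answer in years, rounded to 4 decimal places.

Periodic yield y = 0.04725. Discount each cash flow and weight by its period:
  t   CF        PV=CF/(1+0.04725)^t    t·PV
  1        4.125         3.9389         3.9389
  2        4.125         3.7612         7.5223
  3        5.125         4.4621        13.3864
  4        5.125         4.2608        17.0432
  5        5.125         4.0686        20.3429
  6      105.125        79.6900       478.1400
  Σ                    100.1816       540.3737
Price P = Σ PV = 100.1816.
Macaulay duration = Σ(t·PV) / P = 540.3737 / 100.1816 = 5.39394 half-year periods.
In years: 5.39394 / 2 = 2.69697 years.

2.6970 years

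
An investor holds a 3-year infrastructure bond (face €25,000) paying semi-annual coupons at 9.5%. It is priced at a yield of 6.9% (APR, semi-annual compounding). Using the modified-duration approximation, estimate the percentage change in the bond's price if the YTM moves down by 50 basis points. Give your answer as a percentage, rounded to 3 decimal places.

Periodic yield y = 0.0345. Modified duration first:
  t   CF        PV=CF/(1+0.0345)^t    t·PV
  1     1,187.50     1,147.8975     1,147.8975
  2     1,187.50     1,109.6158     2,219.2316
  3     1,187.50     1,072.6107     3,217.8322
  4     1,187.50     1,036.8397     4,147.3590
  5     1,187.50     1,002.2617     5,011.3086
  6    26,187.50    21,365.4021   128,192.4125
  Σ                 26,734.6276   143,936.0413
P = 26,734.6276; D_Mac = 5.38388 half-year periods = 2.69194 yrs; D_mod = 2.69194/(1+0.0345) = 2.60217 yrs.
ΔP/P ≈ -D_mod · Δy = -2.60217 × (-0.005) = +0.013011 = +1.3011%.

+1.301%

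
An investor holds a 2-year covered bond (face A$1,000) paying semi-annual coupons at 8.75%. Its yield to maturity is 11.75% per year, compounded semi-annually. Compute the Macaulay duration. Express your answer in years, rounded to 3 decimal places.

1.874 years

Periodic yield y = 0.05875. Discount each cash flow and weight by its period:
  t   CF        PV=CF/(1+0.05875)^t    t·PV
  1        43.75        41.3223        41.3223
  2        43.75        39.0293        78.0587
  3        43.75        36.8636       110.5908
  4     1,043.75       830.6590     3,322.6362
  Σ                    947.8743     3,552.6080
Price P = Σ PV = 947.8743.
Macaulay duration = Σ(t·PV) / P = 3,552.6080 / 947.8743 = 3.74797 half-year periods.
In years: 3.74797 / 2 = 1.87399 years.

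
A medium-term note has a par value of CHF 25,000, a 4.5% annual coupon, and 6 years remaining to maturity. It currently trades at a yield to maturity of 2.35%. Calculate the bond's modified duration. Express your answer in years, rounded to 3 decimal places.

Periodic yield y = 0.0235. First find Macaulay duration:
  t   CF        PV=CF/(1+0.0235)^t    t·PV
  1     1,125.00     1,099.1695     1,099.1695
  2     1,125.00     1,073.9321     2,147.8642
  3     1,125.00     1,049.2742     3,147.8225
  4     1,125.00     1,025.1824     4,100.7295
  5     1,125.00     1,001.6438     5,008.2188
  6    26,125.00    22,726.3252   136,357.9513
  Σ                 27,975.5271   151,861.7558
P = 27,975.5271; Macaulay duration = 151,861.7558 / 27,975.5271 = 5.42838 years.
Modified duration = D_Mac / (1 + y) = 5.42838 / 1.0235 = 5.30374 years.

5.304 years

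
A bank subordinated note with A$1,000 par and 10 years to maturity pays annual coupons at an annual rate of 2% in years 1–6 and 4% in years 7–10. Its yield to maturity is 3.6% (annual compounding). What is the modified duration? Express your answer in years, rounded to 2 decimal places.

Periodic yield y = 0.036. First find Macaulay duration:
  t   CF        PV=CF/(1+0.036)^t    t·PV
  1        20.00        19.3050        19.3050
  2        20.00        18.6342        37.2684
  3        20.00        17.9867        53.9600
  4        20.00        17.3616        69.4466
  5        20.00        16.7583        83.7917
  6        20.00        16.1760        97.0561
  7        40.00        31.2278       218.5948
  8        40.00        30.1427       241.1415
  9        40.00        29.0953       261.8573
  10    1,040.00       730.1898     7,301.8984
  Σ                    926.8775     8,384.3198
P = 926.8775; Macaulay duration = 8,384.3198 / 926.8775 = 9.04577 years.
Modified duration = D_Mac / (1 + y) = 9.04577 / 1.036 = 8.73144 years.

8.73 years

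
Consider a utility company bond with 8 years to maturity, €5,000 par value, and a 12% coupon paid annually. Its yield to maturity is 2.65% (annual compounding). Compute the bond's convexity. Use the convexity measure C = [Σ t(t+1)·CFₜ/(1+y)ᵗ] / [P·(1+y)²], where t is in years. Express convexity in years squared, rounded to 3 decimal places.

With y = 0.0265:
  t   CF        PV=CF/(1+0.0265)^t    t·PV        t(t+1)·PV
  1       600.00       584.5105       584.5105       1,169.0209
  2       600.00       569.4208     1,138.8416       3,416.5249
  3       600.00       554.7207     1,664.1622       6,656.6487
  4       600.00       540.4001     2,161.6005      10,808.0024
  5       600.00       526.4492     2,632.2461      15,793.4764
  6       600.00       512.8585     3,077.1508      21,540.0555
  7       600.00       499.6186     3,497.3300      27,978.6401
  8     5,600.00     4,542.7245    36,341.7958     327,076.1626
  Σ                  8,330.7029    51,097.6375     414,438.5315
P = 8,330.7029.
Convexity = Σ t(t+1)·PV / [P·(1+y)²] = 414,438.5315 / (8,330.7029 × 1.053702) = 47.21289.

47.213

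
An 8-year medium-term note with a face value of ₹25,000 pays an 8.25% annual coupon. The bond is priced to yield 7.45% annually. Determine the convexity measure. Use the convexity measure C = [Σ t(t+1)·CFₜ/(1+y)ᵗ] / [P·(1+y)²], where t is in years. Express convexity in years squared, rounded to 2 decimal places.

44.06

With y = 0.0745:
  t   CF        PV=CF/(1+0.0745)^t    t·PV        t(t+1)·PV
  1     2,062.50     1,919.4974     1,919.4974       3,838.9949
  2     2,062.50     1,786.4099     3,572.8198      10,718.4594
  3     2,062.50     1,662.5499     4,987.6498      19,950.5992
  4     2,062.50     1,547.2777     6,189.1110      30,945.5548
  5     2,062.50     1,439.9979     7,199.9895      43,199.9369
  6     2,062.50     1,340.1563     8,040.9375      56,286.5628
  7     2,062.50     1,247.2371     8,730.6597      69,845.2772
  8    27,062.50    15,230.5840   121,844.6717   1,096,602.0452
  Σ                 26,173.7102   162,485.3364   1,331,387.4304
P = 26,173.7102.
Convexity = Σ t(t+1)·PV / [P·(1+y)²] = 1,331,387.4304 / (26,173.7102 × 1.154550) = 44.05816.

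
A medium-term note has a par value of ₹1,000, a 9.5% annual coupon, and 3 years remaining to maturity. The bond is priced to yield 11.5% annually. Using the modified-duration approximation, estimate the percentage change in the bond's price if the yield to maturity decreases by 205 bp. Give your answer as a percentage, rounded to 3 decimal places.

Periodic yield y = 0.115. Modified duration first:
  t   CF        PV=CF/(1+0.115)^t    t·PV
  1        95.00        85.2018        85.2018
  2        95.00        76.4142       152.8283
  3     1,095.00       789.9317     2,369.7950
  Σ                    951.5476     2,607.8251
P = 951.5476; D_Mac = 2.74061 yrs; D_mod = 2.74061/(1+0.115) = 2.45795 yrs.
ΔP/P ≈ -D_mod · Δy = -2.45795 × (-0.0205) = +0.050388 = +5.0388%.

+5.039%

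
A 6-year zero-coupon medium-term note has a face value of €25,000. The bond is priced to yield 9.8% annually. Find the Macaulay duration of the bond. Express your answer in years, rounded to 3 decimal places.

A zero-coupon bond has a single cash flow at maturity, so its Macaulay duration equals its maturity: 6 years.

6.000 years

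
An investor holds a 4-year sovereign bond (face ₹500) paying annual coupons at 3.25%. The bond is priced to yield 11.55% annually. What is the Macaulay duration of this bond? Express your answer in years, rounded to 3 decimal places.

Periodic yield y = 0.1155. Discount each cash flow and weight by its year:
  t   CF        PV=CF/(1+0.1155)^t    t·PV
  1        16.25        14.5675        14.5675
  2        16.25        13.0591        26.1183
  3        16.25        11.7070        35.1209
  4       516.25       333.4124     1,333.6497
  Σ                    372.7460     1,409.4563
Price P = Σ PV = 372.7460.
Macaulay duration = Σ(t·PV) / P = 1,409.4563 / 372.7460 = 3.78128 years.

3.781 years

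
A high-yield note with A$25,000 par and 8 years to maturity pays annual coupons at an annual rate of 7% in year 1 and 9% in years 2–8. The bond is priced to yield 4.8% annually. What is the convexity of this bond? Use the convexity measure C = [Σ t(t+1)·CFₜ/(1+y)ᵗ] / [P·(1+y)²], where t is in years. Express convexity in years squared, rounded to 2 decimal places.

With y = 0.048:
  t   CF        PV=CF/(1+0.048)^t    t·PV        t(t+1)·PV
  1     1,750.00     1,669.8473     1,669.8473       3,339.6947
  2     2,250.00     2,048.6131     4,097.2263      12,291.6788
  3     2,250.00     1,954.7835     5,864.3506      23,457.4023
  4     2,250.00     1,865.2515     7,461.0058      37,305.0291
  5     2,250.00     1,779.8201     8,899.1005      53,394.6027
  6     2,250.00     1,698.3016    10,189.8097      71,328.6678
  7     2,250.00     1,620.5168    11,343.6176      90,748.9412
  8    27,250.00    18,727.3465   149,818.7718   1,348,368.9461
  Σ                 31,364.4804   199,343.7296   1,640,234.9627
P = 31,364.4804.
Convexity = Σ t(t+1)·PV / [P·(1+y)²] = 1,640,234.9627 / (31,364.4804 × 1.098304) = 47.61518.

47.62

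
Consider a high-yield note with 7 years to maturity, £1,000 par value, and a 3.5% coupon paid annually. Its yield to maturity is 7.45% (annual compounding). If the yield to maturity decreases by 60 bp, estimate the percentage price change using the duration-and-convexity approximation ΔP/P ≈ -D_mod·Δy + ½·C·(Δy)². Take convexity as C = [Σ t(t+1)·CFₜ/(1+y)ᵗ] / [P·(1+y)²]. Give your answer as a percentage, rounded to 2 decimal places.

With y = 0.0745:
  t   CF        PV=CF/(1+0.0745)^t    t·PV        t(t+1)·PV
  1        35.00        32.5733        32.5733          65.1466
  2        35.00        30.3148        60.6297         181.8890
  3        35.00        28.2130        84.6389         338.5556
  4        35.00        26.2568       105.0273         525.1367
  5        35.00        24.4363       122.1816         733.0898
  6        35.00        22.7420       136.4523         955.1659
  7     1,035.00       625.8863     4,381.2038      35,049.6300
  Σ                    790.4226     4,922.7069      37,848.6137
P = 790.4226; D_Mac = 6.22794 yrs; D_mod = 5.79613 yrs; C = 41.47418.
Duration effect: -5.79613 × (-0.006) = +0.034777
Convexity effect: 0.5 × 41.47418 × (-0.006)² = +0.0007465
ΔP/P ≈ +0.034777 + 0.0007465 = +0.035523 = +3.5523%.

+3.55%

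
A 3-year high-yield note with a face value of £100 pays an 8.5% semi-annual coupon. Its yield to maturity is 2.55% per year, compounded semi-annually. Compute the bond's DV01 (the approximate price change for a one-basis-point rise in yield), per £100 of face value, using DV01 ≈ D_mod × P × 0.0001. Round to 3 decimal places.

£0.032

Periodic yield y = 0.01275.
  t   CF        PV=CF/(1+0.01275)^t    t·PV
  1         4.25         4.1965         4.1965
  2         4.25         4.1437         8.2873
  3         4.25         4.0915        12.2745
  4         4.25         4.0400        16.1599
  5         4.25         3.9891        19.9456
  6       104.25        96.6190       579.7140
  Σ                    117.0798       640.5779
P = 117.0798; D_Mac = 5.47129 half-year periods = 2.73565 yrs; D_mod = 2.70121 yrs.
DV01 ≈ 2.70121 × 117.0798 × 0.0001 = 0.031626.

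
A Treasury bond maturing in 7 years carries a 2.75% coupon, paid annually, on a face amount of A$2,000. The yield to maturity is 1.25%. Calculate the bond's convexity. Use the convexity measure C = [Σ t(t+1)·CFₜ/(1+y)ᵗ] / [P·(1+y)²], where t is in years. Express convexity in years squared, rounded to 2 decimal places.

With y = 0.0125:
  t   CF        PV=CF/(1+0.0125)^t    t·PV        t(t+1)·PV
  1        55.00        54.3210        54.3210         108.6420
  2        55.00        53.6504       107.3007         321.9021
  3        55.00        52.9880       158.9640         635.8561
  4        55.00        52.3338       209.3353       1,046.6767
  5        55.00        51.6877       258.4387       1,550.6322
  6        55.00        51.0496       306.2977       2,144.0840
  7     2,055.00     1,883.8512    13,186.9586     105,495.6689
  Σ                  2,199.8818    14,281.6161     111,303.4619
P = 2,199.8818.
Convexity = Σ t(t+1)·PV / [P·(1+y)²] = 111,303.4619 / (2,199.8818 × 1.025156) = 49.35365.

49.35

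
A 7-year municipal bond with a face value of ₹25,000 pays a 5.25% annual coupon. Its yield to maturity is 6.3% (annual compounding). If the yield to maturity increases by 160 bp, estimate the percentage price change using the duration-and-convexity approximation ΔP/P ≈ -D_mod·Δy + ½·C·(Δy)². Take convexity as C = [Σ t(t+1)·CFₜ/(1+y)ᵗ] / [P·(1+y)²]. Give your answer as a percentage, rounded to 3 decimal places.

With y = 0.063:
  t   CF        PV=CF/(1+0.063)^t    t·PV        t(t+1)·PV
  1     1,312.50     1,234.7131     1,234.7131       2,469.4262
  2     1,312.50     1,161.5363     2,323.0726       6,969.2177
  3     1,312.50     1,092.6964     3,278.0892      13,112.3570
  4     1,312.50     1,027.9364     4,111.7457      20,558.7284
  5     1,312.50       967.0145     4,835.0725      29,010.4352
  6     1,312.50       909.7032     5,458.2192      38,207.5346
  7    26,312.50    17,156.5224   120,095.6568     960,765.2542
  Σ                 23,550.1223   141,336.5691   1,071,092.9533
P = 23,550.1223; D_Mac = 6.00152 yrs; D_mod = 5.64583 yrs; C = 40.25015.
Duration effect: -5.64583 × (+0.016) = -0.090333
Convexity effect: 0.5 × 40.25015 × (0.016)² = +0.0051520
ΔP/P ≈ -0.090333 + 0.0051520 = -0.085181 = -8.5181%.

-8.518%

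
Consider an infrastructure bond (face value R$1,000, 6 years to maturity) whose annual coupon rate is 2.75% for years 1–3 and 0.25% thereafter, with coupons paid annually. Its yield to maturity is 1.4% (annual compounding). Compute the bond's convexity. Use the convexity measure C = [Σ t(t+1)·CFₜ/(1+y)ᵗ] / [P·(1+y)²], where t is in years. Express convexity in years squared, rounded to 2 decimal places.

38.03

With y = 0.014:
  t   CF        PV=CF/(1+0.014)^t    t·PV        t(t+1)·PV
  1        27.50        27.1203        27.1203          54.2406
  2        27.50        26.7459        53.4917         160.4752
  3        27.50        26.3766        79.1298         316.5192
  4         2.50         2.3648         9.4591          47.2953
  5         2.50         2.3321        11.6606          69.9635
  6     1,002.50       922.2670     5,533.6018      38,735.2124
  Σ                  1,007.2066     5,714.4633      39,383.7063
P = 1,007.2066.
Convexity = Σ t(t+1)·PV / [P·(1+y)²] = 39,383.7063 / (1,007.2066 × 1.028196) = 38.02963.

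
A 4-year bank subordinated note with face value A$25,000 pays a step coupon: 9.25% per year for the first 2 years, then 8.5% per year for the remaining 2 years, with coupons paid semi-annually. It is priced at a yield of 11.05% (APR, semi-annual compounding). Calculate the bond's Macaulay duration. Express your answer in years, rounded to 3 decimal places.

3.415 years

Periodic yield y = 0.05525. Discount each cash flow and weight by its period:
  t   CF        PV=CF/(1+0.05525)^t    t·PV
  1     1,156.25     1,095.7119     1,095.7119
  2     1,156.25     1,038.3434     2,076.6869
  3     1,156.25       983.9786     2,951.9359
  4     1,156.25       932.4602     3,729.8408
  5     1,062.50       811.9927     4,059.9636
  6     1,062.50       769.4790     4,616.8740
  7     1,062.50       729.1912     5,104.3383
  8    26,062.50    16,950.1359   135,601.0876
  Σ                 23,311.2930   159,236.4390
Price P = Σ PV = 23,311.2930.
Macaulay duration = Σ(t·PV) / P = 159,236.4390 / 23,311.2930 = 6.83087 half-year periods.
In years: 6.83087 / 2 = 3.41544 years.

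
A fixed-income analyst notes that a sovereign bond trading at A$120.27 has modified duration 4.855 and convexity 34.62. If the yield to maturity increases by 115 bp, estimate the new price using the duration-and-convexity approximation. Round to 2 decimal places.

A$113.83

Duration effect: -D_mod·Δy = -4.855 × (+0.0115) = -0.0558325
Convexity effect: ½·C·(Δy)² = 0.5 × 34.62 × (0.0115)² = +0.0022892475
ΔP/P ≈ -0.0558325 + 0.0022892475 = -0.0535432525
New price ≈ 120.27 × (1 - 0.0535432525) = 113.830353021825.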